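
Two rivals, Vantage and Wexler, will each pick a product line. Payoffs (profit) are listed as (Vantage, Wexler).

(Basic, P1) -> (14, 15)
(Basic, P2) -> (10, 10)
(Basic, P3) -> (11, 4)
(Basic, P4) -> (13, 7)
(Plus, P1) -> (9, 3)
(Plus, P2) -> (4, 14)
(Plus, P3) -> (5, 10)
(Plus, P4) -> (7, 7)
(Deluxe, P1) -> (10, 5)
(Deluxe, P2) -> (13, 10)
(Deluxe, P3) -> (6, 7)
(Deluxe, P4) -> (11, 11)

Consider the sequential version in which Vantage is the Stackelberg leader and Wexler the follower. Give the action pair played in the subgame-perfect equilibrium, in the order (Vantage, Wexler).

(Basic, P1)

Wexler best-responds to each possible Vantage move:
- Basic → Wexler plays P1 (best of 15, 10, 4, 7); Vantage gets 14.
- Plus → Wexler plays P2 (best of 3, 14, 10, 7); Vantage gets 4.
- Deluxe → Wexler plays P4 (best of 5, 10, 7, 11); Vantage gets 11.
Among 14, 4, 11, the best is 14 at Basic. Subgame-perfect outcome: (Basic, P1) with payoffs (14, 15).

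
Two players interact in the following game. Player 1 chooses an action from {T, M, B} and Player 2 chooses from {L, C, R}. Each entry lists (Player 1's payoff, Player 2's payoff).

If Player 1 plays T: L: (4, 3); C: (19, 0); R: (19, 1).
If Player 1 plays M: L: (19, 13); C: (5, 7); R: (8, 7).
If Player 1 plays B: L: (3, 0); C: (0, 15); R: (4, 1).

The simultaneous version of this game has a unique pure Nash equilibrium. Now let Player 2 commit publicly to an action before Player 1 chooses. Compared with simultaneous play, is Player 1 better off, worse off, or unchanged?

unchanged

Backward induction with Player 2 moving first.
- L → Player 1 plays M (best of 4, 19, 3); Player 2 gets 13.
- C → Player 1 plays T (best of 19, 5, 0); Player 2 gets 0.
- R → Player 1 plays T (best of 19, 8, 4); Player 2 gets 1.
Player 2's induced payoffs are 13, 0, 1, so Player 2 commits to L. Subgame-perfect outcome: (M, L) with payoffs (19, 13).
Now find the simultaneous Nash equilibrium.
Player 1's best replies: L→M; C→T; R→T.
Player 2's best replies: T→L; M→L; B→C.
Only (M, L) has each player best-responding; Nash payoffs (19, 13).
Player 1 earns 19 sequentially versus 19 at the Nash outcome: unchanged.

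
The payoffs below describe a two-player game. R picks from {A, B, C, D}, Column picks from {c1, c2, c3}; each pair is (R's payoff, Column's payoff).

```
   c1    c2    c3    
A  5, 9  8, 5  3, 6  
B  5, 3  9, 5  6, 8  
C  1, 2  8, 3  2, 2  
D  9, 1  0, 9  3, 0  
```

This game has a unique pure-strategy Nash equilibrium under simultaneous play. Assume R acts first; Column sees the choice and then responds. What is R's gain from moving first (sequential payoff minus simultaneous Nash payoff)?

2

Backward induction with R moving first.
- A: Column compares 9, 5, 6 and picks c1; R would get 5.
- B: Column compares 3, 5, 8 and picks c3; R would get 6.
- C: Column compares 2, 3, 2 and picks c2; R would get 8.
- D: Column compares 1, 9, 0 and picks c2; R would get 0.
Maximizing over 5, 6, 8, 0, R chooses C. Subgame-perfect outcome: (C, c2) with payoffs (8, 3).
Now find the simultaneous Nash equilibrium.
R's best replies: c1→D; c2→B; c3→B.
Column's best replies: A→c1; B→c3; C→c2; D→c2.
The unique mutual best reply is (B, c3), giving (6, 8).
R's commitment gain: 8 − 6 = 2.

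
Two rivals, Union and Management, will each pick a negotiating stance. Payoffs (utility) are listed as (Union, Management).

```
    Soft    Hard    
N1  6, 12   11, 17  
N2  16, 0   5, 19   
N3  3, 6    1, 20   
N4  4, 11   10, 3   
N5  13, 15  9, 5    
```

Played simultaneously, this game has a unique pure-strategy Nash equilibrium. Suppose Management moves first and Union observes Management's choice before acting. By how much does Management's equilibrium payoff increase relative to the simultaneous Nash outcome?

Backward induction with Management moving first.
- Soft → Union plays N2 (best of 6, 16, 3, 4, 13); Management gets 0.
- Hard → Union plays N1 (best of 11, 5, 1, 10, 9); Management gets 17.
Among 0, 17, the best is 17 at Hard. Subgame-perfect outcome: (N1, Hard) with payoffs (11, 17).
For the simultaneous game, intersect best replies.
Union's best replies: Soft→N2; Hard→N1.
Management's best replies: N1→Hard; N2→Hard; N3→Hard; N4→Soft; N5→Soft.
The unique mutual best reply is (N1, Hard), giving (11, 17).
Management's commitment gain: 17 − 17 = 0.

0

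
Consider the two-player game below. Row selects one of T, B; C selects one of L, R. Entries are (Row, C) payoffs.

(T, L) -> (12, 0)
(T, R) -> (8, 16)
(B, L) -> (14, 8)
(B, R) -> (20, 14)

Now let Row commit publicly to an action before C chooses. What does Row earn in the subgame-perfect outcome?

Solve by backward induction (Row leads).
- T: C compares 0, 16 and picks R; Row would get 8.
- B: C compares 8, 14 and picks R; Row would get 20.
Among 8, 20, the best is 20 at B. Subgame-perfect outcome: (B, R) with payoffs (20, 14).

20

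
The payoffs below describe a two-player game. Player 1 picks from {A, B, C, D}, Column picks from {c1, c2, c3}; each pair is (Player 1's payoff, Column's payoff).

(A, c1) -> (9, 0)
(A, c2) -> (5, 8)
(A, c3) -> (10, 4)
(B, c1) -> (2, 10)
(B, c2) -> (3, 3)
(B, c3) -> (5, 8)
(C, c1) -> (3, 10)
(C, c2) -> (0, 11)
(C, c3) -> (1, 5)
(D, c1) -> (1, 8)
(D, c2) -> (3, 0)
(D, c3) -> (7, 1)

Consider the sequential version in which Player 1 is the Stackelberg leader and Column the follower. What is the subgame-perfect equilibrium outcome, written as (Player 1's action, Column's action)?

(A, c2)

Column best-responds to each possible Player 1 move:
- A → Column plays c2 (best of 0, 8, 4); Player 1 gets 5.
- B → Column plays c1 (best of 10, 3, 8); Player 1 gets 2.
- C → Column plays c2 (best of 10, 11, 5); Player 1 gets 0.
- D → Column plays c1 (best of 8, 0, 1); Player 1 gets 1.
Maximizing over 5, 2, 0, 1, Player 1 chooses A. Subgame-perfect outcome: (A, c2) with payoffs (5, 8).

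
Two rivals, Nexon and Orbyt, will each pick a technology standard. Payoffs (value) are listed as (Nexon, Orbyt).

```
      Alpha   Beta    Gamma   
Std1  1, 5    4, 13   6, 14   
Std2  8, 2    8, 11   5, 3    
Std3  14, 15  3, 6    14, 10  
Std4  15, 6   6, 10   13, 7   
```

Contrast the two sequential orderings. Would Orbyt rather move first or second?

If Nexon leads: Orbyt's best replies are Std1→Gamma, Std2→Beta, Std3→Alpha, Std4→Beta; Nexon's induced payoffs 6, 8, 14, 6; outcome (Std3, Alpha), payoffs (14, 15).
If Orbyt leads: Nexon's best replies are Alpha→Std4, Beta→Std2, Gamma→Std3; Orbyt's induced payoffs 6, 11, 10; outcome (Std2, Beta), payoffs (8, 11).
Orbyt gets 11 moving first and 15 moving second, so Orbyt prefers to move second.

second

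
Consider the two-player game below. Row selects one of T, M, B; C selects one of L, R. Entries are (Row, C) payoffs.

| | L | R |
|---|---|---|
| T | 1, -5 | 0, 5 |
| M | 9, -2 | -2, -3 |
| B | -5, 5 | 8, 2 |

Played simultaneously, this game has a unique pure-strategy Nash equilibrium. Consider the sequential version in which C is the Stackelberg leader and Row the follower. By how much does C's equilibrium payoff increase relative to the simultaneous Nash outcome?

Work backward from Row's decision.
- L: Row compares 1, 9, -5 and picks M; C would get -2.
- R: Row compares 0, -2, 8 and picks B; C would get 2.
Among -2, 2, the best is 2 at R. Subgame-perfect outcome: (B, R) with payoffs (8, 2).
Now find the simultaneous Nash equilibrium.
Row's best replies: L→M; R→B.
C's best replies: T→R; M→L; B→L.
Only (M, L) has each player best-responding; Nash payoffs (9, -2).
C's commitment gain: 2 − -2 = 4.

4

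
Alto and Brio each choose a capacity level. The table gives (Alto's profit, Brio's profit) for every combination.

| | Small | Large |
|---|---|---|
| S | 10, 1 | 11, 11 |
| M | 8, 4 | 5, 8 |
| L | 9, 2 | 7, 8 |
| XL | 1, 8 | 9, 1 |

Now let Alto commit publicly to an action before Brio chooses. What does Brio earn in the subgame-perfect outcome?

Work backward from Brio's decision.
- S: Brio compares 1, 11 and picks Large; Alto would get 11.
- M: Brio compares 4, 8 and picks Large; Alto would get 5.
- L: Brio compares 2, 8 and picks Large; Alto would get 7.
- XL: Brio compares 8, 1 and picks Small; Alto would get 1.
Maximizing over 11, 5, 7, 1, Alto chooses S. Subgame-perfect outcome: (S, Large) with payoffs (11, 11).

11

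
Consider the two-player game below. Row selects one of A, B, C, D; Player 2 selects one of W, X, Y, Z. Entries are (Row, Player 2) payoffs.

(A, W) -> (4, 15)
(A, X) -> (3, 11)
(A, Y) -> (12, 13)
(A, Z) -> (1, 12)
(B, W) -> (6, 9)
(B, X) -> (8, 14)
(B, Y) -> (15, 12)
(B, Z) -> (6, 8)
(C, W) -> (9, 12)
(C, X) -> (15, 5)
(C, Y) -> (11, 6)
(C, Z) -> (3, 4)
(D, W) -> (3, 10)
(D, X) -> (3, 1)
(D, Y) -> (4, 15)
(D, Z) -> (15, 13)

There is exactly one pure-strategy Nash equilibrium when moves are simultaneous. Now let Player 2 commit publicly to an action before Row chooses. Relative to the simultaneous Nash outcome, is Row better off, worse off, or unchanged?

Solve by backward induction (Player 2 leads).
- W: BR = C, leader payoff 12.
- X: BR = C, leader payoff 5.
- Y: BR = B, leader payoff 12.
- Z: BR = D, leader payoff 13.
Player 2's induced payoffs are 12, 5, 12, 13, so Player 2 commits to Z. Subgame-perfect outcome: (D, Z) with payoffs (15, 13).
Now find the simultaneous Nash equilibrium.
Row's best replies: W→C; X→C; Y→B; Z→D.
Player 2's best replies: A→W; B→X; C→W; D→Y.
The unique mutual best reply is (C, W), giving (9, 12).
Row earns 15 sequentially versus 9 at the Nash outcome: better off.

better off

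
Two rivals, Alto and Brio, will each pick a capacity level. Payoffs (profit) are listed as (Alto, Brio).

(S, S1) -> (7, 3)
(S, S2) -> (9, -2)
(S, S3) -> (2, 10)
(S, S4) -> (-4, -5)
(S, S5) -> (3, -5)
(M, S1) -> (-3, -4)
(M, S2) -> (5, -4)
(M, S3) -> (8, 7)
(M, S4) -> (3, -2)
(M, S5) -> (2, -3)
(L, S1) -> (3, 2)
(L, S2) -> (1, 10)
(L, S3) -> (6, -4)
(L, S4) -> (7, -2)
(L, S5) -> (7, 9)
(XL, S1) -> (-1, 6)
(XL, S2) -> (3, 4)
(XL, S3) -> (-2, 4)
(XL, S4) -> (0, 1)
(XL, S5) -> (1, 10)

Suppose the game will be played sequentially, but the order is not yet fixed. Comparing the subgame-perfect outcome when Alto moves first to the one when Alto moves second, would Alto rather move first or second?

If Alto leads: Brio's best replies are S→S3, M→S3, L→S2, XL→S5; Alto's induced payoffs 2, 8, 1, 1; outcome (M, S3), payoffs (8, 7).
If Brio leads: Alto's best replies are S1→S, S2→S, S3→M, S4→L, S5→L; Brio's induced payoffs 3, -2, 7, -2, 9; outcome (L, S5), payoffs (7, 9).
Alto gets 8 moving first and 7 moving second, so Alto prefers to move first.

first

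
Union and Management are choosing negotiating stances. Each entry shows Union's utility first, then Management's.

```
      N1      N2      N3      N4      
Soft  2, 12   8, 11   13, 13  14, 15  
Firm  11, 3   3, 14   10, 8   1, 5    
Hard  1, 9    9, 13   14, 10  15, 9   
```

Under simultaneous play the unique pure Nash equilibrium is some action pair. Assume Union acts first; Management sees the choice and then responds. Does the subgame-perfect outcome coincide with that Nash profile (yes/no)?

no

Management best-responds to each possible Union move:
- Soft: Management compares 12, 11, 13, 15 and picks N4; Union would get 14.
- Firm: Management compares 3, 14, 8, 5 and picks N2; Union would get 3.
- Hard: Management compares 9, 13, 10, 9 and picks N2; Union would get 9.
Union's induced payoffs are 14, 3, 9, so Union commits to Soft. Subgame-perfect outcome: (Soft, N4) with payoffs (14, 15).
Now find the simultaneous Nash equilibrium.
Union's best replies: N1→Firm; N2→Hard; N3→Hard; N4→Hard.
Management's best replies: Soft→N4; Firm→N2; Hard→N2.
The unique mutual best reply is (Hard, N2), giving (9, 13).
Sequential outcome (Soft, N4) differs from the Nash profile (Hard, N2).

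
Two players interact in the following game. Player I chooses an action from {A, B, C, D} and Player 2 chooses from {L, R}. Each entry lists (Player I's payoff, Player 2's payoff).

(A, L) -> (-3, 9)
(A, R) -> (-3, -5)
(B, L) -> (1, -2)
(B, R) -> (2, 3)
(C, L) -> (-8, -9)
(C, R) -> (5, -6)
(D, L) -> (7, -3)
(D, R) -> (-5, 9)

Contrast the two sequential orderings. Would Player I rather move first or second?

If Player I leads: Player 2's best replies are A→L, B→R, C→R, D→R; Player I's induced payoffs -3, 2, 5, -5; outcome (C, R), payoffs (5, -6).
If Player 2 leads: Player I's best replies are L→D, R→C; Player 2's induced payoffs -3, -6; outcome (D, L), payoffs (7, -3).
Player I gets 5 moving first and 7 moving second, so Player I prefers to move second.

second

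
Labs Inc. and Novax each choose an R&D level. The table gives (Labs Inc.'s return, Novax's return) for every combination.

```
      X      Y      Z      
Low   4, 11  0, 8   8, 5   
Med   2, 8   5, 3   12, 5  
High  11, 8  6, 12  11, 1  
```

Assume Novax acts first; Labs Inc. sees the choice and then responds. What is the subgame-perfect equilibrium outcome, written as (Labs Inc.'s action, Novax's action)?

(High, Y)

Backward induction with Novax moving first.
- X → Labs Inc. plays High (best of 4, 2, 11); Novax gets 8.
- Y → Labs Inc. plays High (best of 0, 5, 6); Novax gets 12.
- Z → Labs Inc. plays Med (best of 8, 12, 11); Novax gets 5.
Novax's induced payoffs are 8, 12, 5, so Novax commits to Y. Subgame-perfect outcome: (High, Y) with payoffs (6, 12).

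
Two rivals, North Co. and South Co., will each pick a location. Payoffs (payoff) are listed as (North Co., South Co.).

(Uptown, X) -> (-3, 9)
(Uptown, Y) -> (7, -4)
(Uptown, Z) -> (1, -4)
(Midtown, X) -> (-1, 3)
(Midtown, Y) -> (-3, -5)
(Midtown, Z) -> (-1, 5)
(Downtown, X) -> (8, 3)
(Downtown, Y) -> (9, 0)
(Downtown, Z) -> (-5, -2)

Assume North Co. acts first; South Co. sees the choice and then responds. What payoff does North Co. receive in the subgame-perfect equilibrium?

8

Work backward from South Co.'s decision.
- Uptown → South Co. plays X (best of 9, -4, -4); North Co. gets -3.
- Midtown → South Co. plays Z (best of 3, -5, 5); North Co. gets -1.
- Downtown → South Co. plays X (best of 3, 0, -2); North Co. gets 8.
Maximizing over -3, -1, 8, North Co. chooses Downtown. Subgame-perfect outcome: (Downtown, X) with payoffs (8, 3).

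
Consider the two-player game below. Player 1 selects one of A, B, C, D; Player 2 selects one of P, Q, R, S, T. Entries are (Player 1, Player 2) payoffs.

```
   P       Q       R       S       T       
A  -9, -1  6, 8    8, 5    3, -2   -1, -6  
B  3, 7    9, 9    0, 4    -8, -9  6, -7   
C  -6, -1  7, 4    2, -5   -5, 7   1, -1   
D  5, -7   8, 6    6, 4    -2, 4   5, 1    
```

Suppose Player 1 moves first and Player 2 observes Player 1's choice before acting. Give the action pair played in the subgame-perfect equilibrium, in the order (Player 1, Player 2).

Solve by backward induction (Player 1 leads).
- A → Player 2 plays Q (best of -1, 8, 5, -2, -6); Player 1 gets 6.
- B → Player 2 plays Q (best of 7, 9, 4, -9, -7); Player 1 gets 9.
- C → Player 2 plays S (best of -1, 4, -5, 7, -1); Player 1 gets -5.
- D → Player 2 plays Q (best of -7, 6, 4, 4, 1); Player 1 gets 8.
Player 1's induced payoffs are 6, 9, -5, 8, so Player 1 commits to B. Subgame-perfect outcome: (B, Q) with payoffs (9, 9).

(B, Q)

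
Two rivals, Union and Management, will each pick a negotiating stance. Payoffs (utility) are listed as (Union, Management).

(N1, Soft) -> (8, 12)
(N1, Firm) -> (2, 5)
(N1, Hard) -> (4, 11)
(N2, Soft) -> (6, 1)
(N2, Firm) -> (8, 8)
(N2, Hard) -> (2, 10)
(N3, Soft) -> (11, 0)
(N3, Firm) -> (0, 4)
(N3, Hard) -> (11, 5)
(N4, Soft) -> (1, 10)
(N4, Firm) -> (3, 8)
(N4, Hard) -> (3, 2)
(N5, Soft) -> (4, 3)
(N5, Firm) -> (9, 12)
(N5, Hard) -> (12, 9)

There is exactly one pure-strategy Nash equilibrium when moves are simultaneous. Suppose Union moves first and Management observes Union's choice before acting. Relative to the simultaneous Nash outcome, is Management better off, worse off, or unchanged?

worse off

Management best-responds to each possible Union move:
- N1: Management compares 12, 5, 11 and picks Soft; Union would get 8.
- N2: Management compares 1, 8, 10 and picks Hard; Union would get 2.
- N3: Management compares 0, 4, 5 and picks Hard; Union would get 11.
- N4: Management compares 10, 8, 2 and picks Soft; Union would get 1.
- N5: Management compares 3, 12, 9 and picks Firm; Union would get 9.
Among 8, 2, 11, 1, 9, the best is 11 at N3. Subgame-perfect outcome: (N3, Hard) with payoffs (11, 5).
Under simultaneous play:
Union's best replies: Soft→N3; Firm→N5; Hard→N5.
Management's best replies: N1→Soft; N2→Hard; N3→Hard; N4→Soft; N5→Firm.
The unique mutual best reply is (N5, Firm), giving (9, 12).
Management earns 5 sequentially versus 12 at the Nash outcome: worse off.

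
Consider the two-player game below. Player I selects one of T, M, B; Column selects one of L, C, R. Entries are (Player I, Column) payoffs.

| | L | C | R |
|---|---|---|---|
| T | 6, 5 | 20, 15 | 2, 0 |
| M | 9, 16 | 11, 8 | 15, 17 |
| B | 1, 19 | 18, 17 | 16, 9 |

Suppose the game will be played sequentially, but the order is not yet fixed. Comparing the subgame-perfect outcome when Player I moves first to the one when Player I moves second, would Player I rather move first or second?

first

If Player I leads: Column's best replies are T→C, M→R, B→L; Player I's induced payoffs 20, 15, 1; outcome (T, C), payoffs (20, 15).
If Column leads: Player I's best replies are L→M, C→T, R→B; Column's induced payoffs 16, 15, 9; outcome (M, L), payoffs (9, 16).
Player I gets 20 moving first and 9 moving second, so Player I prefers to move first.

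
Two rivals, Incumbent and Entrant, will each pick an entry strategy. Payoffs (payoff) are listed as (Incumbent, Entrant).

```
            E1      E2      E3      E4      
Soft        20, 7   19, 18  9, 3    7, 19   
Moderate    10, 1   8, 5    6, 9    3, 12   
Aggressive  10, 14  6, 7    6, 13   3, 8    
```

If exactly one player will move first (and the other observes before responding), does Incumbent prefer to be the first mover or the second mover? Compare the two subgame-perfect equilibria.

first

If Incumbent leads: Entrant's best replies are Soft→E4, Moderate→E4, Aggressive→E1; Incumbent's induced payoffs 7, 3, 10; outcome (Aggressive, E1), payoffs (10, 14).
If Entrant leads: Incumbent's best replies are E1→Soft, E2→Soft, E3→Soft, E4→Soft; Entrant's induced payoffs 7, 18, 3, 19; outcome (Soft, E4), payoffs (7, 19).
Incumbent gets 10 moving first and 7 moving second, so Incumbent prefers to move first.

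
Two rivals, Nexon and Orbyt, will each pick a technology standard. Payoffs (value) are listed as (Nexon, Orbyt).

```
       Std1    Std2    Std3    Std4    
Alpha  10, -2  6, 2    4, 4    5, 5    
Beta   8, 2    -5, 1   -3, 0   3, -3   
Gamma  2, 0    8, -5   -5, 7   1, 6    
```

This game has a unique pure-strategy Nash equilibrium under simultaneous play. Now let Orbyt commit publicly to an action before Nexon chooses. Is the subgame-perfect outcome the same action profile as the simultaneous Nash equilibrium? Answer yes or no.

yes

Work backward from Nexon's decision.
- Std1 → Nexon plays Alpha (best of 10, 8, 2); Orbyt gets -2.
- Std2 → Nexon plays Gamma (best of 6, -5, 8); Orbyt gets -5.
- Std3 → Nexon plays Alpha (best of 4, -3, -5); Orbyt gets 4.
- Std4 → Nexon plays Alpha (best of 5, 3, 1); Orbyt gets 5.
Among -2, -5, 4, 5, the best is 5 at Std4. Subgame-perfect outcome: (Alpha, Std4) with payoffs (5, 5).
For the simultaneous game, intersect best replies.
Nexon's best replies: Std1→Alpha; Std2→Gamma; Std3→Alpha; Std4→Alpha.
Orbyt's best replies: Alpha→Std4; Beta→Std1; Gamma→Std3.
The unique mutual best reply is (Alpha, Std4), giving (5, 5).
Sequential outcome (Alpha, Std4) coincides with the Nash profile (Alpha, Std4).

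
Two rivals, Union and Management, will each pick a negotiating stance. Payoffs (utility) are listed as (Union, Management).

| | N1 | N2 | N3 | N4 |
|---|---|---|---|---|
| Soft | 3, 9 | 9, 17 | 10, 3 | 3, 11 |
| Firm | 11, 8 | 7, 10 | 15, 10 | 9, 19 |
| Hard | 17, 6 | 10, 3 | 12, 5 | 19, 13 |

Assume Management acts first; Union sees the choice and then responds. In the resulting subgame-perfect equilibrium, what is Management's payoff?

Backward induction with Management moving first.
- N1: Union compares 3, 11, 17 and picks Hard; Management would get 6.
- N2: Union compares 9, 7, 10 and picks Hard; Management would get 3.
- N3: Union compares 10, 15, 12 and picks Firm; Management would get 10.
- N4: Union compares 3, 9, 19 and picks Hard; Management would get 13.
Management's induced payoffs are 6, 3, 10, 13, so Management commits to N4. Subgame-perfect outcome: (Hard, N4) with payoffs (19, 13).

13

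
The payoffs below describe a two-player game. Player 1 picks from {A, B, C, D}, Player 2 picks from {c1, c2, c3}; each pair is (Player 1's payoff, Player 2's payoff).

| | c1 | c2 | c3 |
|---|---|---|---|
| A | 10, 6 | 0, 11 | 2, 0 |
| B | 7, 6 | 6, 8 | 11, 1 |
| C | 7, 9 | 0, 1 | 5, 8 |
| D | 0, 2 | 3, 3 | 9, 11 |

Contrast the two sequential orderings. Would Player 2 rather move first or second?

second

If Player 1 leads: Player 2's best replies are A→c2, B→c2, C→c1, D→c3; Player 1's induced payoffs 0, 6, 7, 9; outcome (D, c3), payoffs (9, 11).
If Player 2 leads: Player 1's best replies are c1→A, c2→B, c3→B; Player 2's induced payoffs 6, 8, 1; outcome (B, c2), payoffs (6, 8).
Player 2 gets 8 moving first and 11 moving second, so Player 2 prefers to move second.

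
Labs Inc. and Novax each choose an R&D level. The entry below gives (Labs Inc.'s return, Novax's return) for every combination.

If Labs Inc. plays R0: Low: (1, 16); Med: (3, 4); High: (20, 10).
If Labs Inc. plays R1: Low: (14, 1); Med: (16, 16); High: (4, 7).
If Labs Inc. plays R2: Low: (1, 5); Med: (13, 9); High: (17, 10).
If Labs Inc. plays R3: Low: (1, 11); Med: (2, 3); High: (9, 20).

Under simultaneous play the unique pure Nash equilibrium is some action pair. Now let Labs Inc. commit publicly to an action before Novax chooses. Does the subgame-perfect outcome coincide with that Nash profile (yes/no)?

Novax best-responds to each possible Labs Inc. move:
- R0 → Novax plays Low (best of 16, 4, 10); Labs Inc. gets 1.
- R1 → Novax plays Med (best of 1, 16, 7); Labs Inc. gets 16.
- R2 → Novax plays High (best of 5, 9, 10); Labs Inc. gets 17.
- R3 → Novax plays High (best of 11, 3, 20); Labs Inc. gets 9.
Among 1, 16, 17, 9, the best is 17 at R2. Subgame-perfect outcome: (R2, High) with payoffs (17, 10).
Now find the simultaneous Nash equilibrium.
Labs Inc.'s best replies: Low→R1; Med→R1; High→R0.
Novax's best replies: R0→Low; R1→Med; R2→High; R3→High.
Only (R1, Med) has each player best-responding; Nash payoffs (16, 16).
Sequential outcome (R2, High) differs from the Nash profile (R1, Med).

no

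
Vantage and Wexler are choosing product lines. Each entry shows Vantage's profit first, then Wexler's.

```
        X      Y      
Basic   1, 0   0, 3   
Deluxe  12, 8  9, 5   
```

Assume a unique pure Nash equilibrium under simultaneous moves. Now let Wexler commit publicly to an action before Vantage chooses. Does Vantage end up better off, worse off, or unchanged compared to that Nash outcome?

unchanged

Work backward from Vantage's decision.
- X: BR = Deluxe, leader payoff 8.
- Y: BR = Deluxe, leader payoff 5.
Among 8, 5, the best is 8 at X. Subgame-perfect outcome: (Deluxe, X) with payoffs (12, 8).
Now find the simultaneous Nash equilibrium.
Vantage's best replies: X→Deluxe; Y→Deluxe.
Wexler's best replies: Basic→Y; Deluxe→X.
Only (Deluxe, X) has each player best-responding; Nash payoffs (12, 8).
Vantage earns 12 sequentially versus 12 at the Nash outcome: unchanged.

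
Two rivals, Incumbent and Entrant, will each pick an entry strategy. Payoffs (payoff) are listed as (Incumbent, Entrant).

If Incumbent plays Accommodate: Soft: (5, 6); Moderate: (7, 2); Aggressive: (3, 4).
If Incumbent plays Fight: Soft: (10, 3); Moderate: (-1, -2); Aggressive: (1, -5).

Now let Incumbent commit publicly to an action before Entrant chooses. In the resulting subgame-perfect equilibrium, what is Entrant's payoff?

3

Work backward from Entrant's decision.
- Accommodate → Entrant plays Soft (best of 6, 2, 4); Incumbent gets 5.
- Fight → Entrant plays Soft (best of 3, -2, -5); Incumbent gets 10.
Incumbent's induced payoffs are 5, 10, so Incumbent commits to Fight. Subgame-perfect outcome: (Fight, Soft) with payoffs (10, 3).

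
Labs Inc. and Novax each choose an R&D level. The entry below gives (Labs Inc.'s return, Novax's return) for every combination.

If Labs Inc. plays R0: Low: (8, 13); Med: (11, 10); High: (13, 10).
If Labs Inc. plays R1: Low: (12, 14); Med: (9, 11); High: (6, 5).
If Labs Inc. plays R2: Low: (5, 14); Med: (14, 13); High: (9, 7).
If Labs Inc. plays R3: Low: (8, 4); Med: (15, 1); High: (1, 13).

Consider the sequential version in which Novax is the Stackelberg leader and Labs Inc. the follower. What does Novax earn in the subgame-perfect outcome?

14

Labs Inc. best-responds to each possible Novax move:
- Low: BR = R1, leader payoff 14.
- Med: BR = R3, leader payoff 1.
- High: BR = R0, leader payoff 10.
Among 14, 1, 10, the best is 14 at Low. Subgame-perfect outcome: (R1, Low) with payoffs (12, 14).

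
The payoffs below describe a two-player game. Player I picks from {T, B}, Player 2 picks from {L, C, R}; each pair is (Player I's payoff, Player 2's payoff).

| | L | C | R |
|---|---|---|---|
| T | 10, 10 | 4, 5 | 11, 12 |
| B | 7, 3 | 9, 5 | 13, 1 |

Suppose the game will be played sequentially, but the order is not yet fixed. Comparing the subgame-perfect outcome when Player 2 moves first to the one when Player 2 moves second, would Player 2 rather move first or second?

If Player I leads: Player 2's best replies are T→R, B→C; Player I's induced payoffs 11, 9; outcome (T, R), payoffs (11, 12).
If Player 2 leads: Player I's best replies are L→T, C→B, R→B; Player 2's induced payoffs 10, 5, 1; outcome (T, L), payoffs (10, 10).
Player 2 gets 10 moving first and 12 moving second, so Player 2 prefers to move second.

second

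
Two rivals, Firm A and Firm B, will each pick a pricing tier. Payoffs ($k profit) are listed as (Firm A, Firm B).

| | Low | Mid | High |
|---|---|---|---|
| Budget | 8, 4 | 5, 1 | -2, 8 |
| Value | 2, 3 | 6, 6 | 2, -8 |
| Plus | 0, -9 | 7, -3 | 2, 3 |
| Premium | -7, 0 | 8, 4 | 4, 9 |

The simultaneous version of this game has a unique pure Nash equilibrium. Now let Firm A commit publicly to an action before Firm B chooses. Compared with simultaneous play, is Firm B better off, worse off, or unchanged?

Solve by backward induction (Firm A leads).
- Budget → Firm B plays High (best of 4, 1, 8); Firm A gets -2.
- Value → Firm B plays Mid (best of 3, 6, -8); Firm A gets 6.
- Plus → Firm B plays High (best of -9, -3, 3); Firm A gets 2.
- Premium → Firm B plays High (best of 0, 4, 9); Firm A gets 4.
Firm A's induced payoffs are -2, 6, 2, 4, so Firm A commits to Value. Subgame-perfect outcome: (Value, Mid) with payoffs (6, 6).
Under simultaneous play:
Firm A's best replies: Low→Budget; Mid→Premium; High→Premium.
Firm B's best replies: Budget→High; Value→Mid; Plus→High; Premium→High.
The unique mutual best reply is (Premium, High), giving (4, 9).
Firm B earns 6 sequentially versus 9 at the Nash outcome: worse off.

worse off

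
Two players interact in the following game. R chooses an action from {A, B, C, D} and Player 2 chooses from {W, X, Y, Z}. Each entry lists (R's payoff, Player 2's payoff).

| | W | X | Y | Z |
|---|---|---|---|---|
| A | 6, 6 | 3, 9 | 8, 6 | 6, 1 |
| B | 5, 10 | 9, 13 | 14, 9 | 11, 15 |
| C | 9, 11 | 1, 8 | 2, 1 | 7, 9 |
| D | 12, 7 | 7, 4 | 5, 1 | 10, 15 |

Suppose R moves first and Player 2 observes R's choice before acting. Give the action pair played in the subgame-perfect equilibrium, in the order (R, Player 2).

Solve by backward induction (R leads).
- A: BR = X, leader payoff 3.
- B: BR = Z, leader payoff 11.
- C: BR = W, leader payoff 9.
- D: BR = Z, leader payoff 10.
Maximizing over 3, 11, 9, 10, R chooses B. Subgame-perfect outcome: (B, Z) with payoffs (11, 15).

(B, Z)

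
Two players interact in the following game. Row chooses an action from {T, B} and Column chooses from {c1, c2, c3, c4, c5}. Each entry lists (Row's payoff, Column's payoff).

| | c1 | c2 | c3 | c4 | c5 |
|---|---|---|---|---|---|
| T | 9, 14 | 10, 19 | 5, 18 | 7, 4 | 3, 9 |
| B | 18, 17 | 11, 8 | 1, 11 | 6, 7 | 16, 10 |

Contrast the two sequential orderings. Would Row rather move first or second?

first

If Row leads: Column's best replies are T→c2, B→c1; Row's induced payoffs 10, 18; outcome (B, c1), payoffs (18, 17).
If Column leads: Row's best replies are c1→B, c2→B, c3→T, c4→T, c5→B; Column's induced payoffs 17, 8, 18, 4, 10; outcome (T, c3), payoffs (5, 18).
Row gets 18 moving first and 5 moving second, so Row prefers to move first.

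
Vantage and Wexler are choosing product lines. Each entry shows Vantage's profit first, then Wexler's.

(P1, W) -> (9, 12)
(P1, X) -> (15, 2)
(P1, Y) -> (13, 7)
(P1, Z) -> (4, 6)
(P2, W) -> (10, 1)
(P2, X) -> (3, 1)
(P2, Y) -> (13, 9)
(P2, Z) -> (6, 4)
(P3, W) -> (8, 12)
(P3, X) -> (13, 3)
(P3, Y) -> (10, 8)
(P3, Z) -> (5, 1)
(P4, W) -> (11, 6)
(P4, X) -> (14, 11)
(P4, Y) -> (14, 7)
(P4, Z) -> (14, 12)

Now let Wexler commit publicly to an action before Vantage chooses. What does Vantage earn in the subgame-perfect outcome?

14

Backward induction with Wexler moving first.
- W → Vantage plays P4 (best of 9, 10, 8, 11); Wexler gets 6.
- X → Vantage plays P1 (best of 15, 3, 13, 14); Wexler gets 2.
- Y → Vantage plays P4 (best of 13, 13, 10, 14); Wexler gets 7.
- Z → Vantage plays P4 (best of 4, 6, 5, 14); Wexler gets 12.
Maximizing over 6, 2, 7, 12, Wexler chooses Z. Subgame-perfect outcome: (P4, Z) with payoffs (14, 12).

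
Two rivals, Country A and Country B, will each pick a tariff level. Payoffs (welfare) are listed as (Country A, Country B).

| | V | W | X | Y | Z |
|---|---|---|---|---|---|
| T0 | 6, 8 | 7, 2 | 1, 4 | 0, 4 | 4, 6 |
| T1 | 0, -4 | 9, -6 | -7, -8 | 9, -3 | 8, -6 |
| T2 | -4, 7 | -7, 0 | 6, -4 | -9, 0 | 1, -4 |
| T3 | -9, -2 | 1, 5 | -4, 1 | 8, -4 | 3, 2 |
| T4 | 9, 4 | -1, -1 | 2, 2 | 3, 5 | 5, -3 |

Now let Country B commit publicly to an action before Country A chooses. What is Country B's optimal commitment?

Work backward from Country A's decision.
- V: BR = T4, leader payoff 4.
- W: BR = T1, leader payoff -6.
- X: BR = T2, leader payoff -4.
- Y: BR = T1, leader payoff -3.
- Z: BR = T1, leader payoff -6.
Country B's induced payoffs are 4, -6, -4, -3, -6, so Country B commits to V. Subgame-perfect outcome: (T4, V) with payoffs (9, 4).

V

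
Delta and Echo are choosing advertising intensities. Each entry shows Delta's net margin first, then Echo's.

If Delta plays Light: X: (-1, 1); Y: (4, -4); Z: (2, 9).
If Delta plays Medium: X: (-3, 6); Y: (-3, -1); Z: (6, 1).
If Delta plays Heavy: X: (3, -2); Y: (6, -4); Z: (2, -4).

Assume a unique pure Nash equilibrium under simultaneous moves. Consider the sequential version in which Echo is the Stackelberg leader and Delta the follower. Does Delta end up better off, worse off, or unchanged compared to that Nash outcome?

better off

Work backward from Delta's decision.
- X: Delta compares -1, -3, 3 and picks Heavy; Echo would get -2.
- Y: Delta compares 4, -3, 6 and picks Heavy; Echo would get -4.
- Z: Delta compares 2, 6, 2 and picks Medium; Echo would get 1.
Among -2, -4, 1, the best is 1 at Z. Subgame-perfect outcome: (Medium, Z) with payoffs (6, 1).
Under simultaneous play:
Delta's best replies: X→Heavy; Y→Heavy; Z→Medium.
Echo's best replies: Light→Z; Medium→X; Heavy→X.
Only (Heavy, X) has each player best-responding; Nash payoffs (3, -2).
Delta earns 6 sequentially versus 3 at the Nash outcome: better off.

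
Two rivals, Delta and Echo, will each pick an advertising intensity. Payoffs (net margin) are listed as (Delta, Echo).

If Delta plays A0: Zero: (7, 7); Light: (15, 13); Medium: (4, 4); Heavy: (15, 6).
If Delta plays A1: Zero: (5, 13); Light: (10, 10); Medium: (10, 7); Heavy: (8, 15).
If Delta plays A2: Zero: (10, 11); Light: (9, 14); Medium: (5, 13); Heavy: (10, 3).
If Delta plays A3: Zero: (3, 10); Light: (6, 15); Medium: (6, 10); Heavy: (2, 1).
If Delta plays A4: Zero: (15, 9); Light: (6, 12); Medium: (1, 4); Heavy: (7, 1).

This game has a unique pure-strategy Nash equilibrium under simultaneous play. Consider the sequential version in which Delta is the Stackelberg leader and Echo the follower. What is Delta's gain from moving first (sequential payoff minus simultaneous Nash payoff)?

Echo best-responds to each possible Delta move:
- A0: BR = Light, leader payoff 15.
- A1: BR = Heavy, leader payoff 8.
- A2: BR = Light, leader payoff 9.
- A3: BR = Light, leader payoff 6.
- A4: BR = Light, leader payoff 6.
Delta's induced payoffs are 15, 8, 9, 6, 6, so Delta commits to A0. Subgame-perfect outcome: (A0, Light) with payoffs (15, 13).
Under simultaneous play:
Delta's best replies: Zero→A4; Light→A0; Medium→A1; Heavy→A0.
Echo's best replies: A0→Light; A1→Heavy; A2→Light; A3→Light; A4→Light.
Only (A0, Light) has each player best-responding; Nash payoffs (15, 13).
Delta's commitment gain: 15 − 15 = 0.

0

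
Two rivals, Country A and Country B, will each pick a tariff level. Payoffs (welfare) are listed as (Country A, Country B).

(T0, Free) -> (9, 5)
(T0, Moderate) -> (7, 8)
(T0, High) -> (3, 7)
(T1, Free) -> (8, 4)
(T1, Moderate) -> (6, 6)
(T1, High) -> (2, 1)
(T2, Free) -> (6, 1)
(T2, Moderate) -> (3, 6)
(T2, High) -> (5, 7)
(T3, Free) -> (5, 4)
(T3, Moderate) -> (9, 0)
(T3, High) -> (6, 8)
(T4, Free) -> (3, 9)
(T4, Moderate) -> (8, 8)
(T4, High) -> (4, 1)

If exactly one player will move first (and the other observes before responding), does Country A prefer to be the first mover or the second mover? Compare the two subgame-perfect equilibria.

If Country A leads: Country B's best replies are T0→Moderate, T1→Moderate, T2→High, T3→High, T4→Free; Country A's induced payoffs 7, 6, 5, 6, 3; outcome (T0, Moderate), payoffs (7, 8).
If Country B leads: Country A's best replies are Free→T0, Moderate→T3, High→T3; Country B's induced payoffs 5, 0, 8; outcome (T3, High), payoffs (6, 8).
Country A gets 7 moving first and 6 moving second, so Country A prefers to move first.

first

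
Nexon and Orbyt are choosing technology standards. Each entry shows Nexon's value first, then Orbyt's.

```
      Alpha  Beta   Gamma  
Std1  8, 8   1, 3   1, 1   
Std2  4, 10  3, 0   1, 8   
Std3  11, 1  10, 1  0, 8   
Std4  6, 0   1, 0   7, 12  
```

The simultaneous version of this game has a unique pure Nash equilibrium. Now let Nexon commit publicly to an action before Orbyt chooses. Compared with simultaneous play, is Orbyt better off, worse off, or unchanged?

Solve by backward induction (Nexon leads).
- Std1: Orbyt compares 8, 3, 1 and picks Alpha; Nexon would get 8.
- Std2: Orbyt compares 10, 0, 8 and picks Alpha; Nexon would get 4.
- Std3: Orbyt compares 1, 1, 8 and picks Gamma; Nexon would get 0.
- Std4: Orbyt compares 0, 0, 12 and picks Gamma; Nexon would get 7.
Nexon's induced payoffs are 8, 4, 0, 7, so Nexon commits to Std1. Subgame-perfect outcome: (Std1, Alpha) with payoffs (8, 8).
Under simultaneous play:
Nexon's best replies: Alpha→Std3; Beta→Std3; Gamma→Std4.
Orbyt's best replies: Std1→Alpha; Std2→Alpha; Std3→Gamma; Std4→Gamma.
The unique mutual best reply is (Std4, Gamma), giving (7, 12).
Orbyt earns 8 sequentially versus 12 at the Nash outcome: worse off.

worse off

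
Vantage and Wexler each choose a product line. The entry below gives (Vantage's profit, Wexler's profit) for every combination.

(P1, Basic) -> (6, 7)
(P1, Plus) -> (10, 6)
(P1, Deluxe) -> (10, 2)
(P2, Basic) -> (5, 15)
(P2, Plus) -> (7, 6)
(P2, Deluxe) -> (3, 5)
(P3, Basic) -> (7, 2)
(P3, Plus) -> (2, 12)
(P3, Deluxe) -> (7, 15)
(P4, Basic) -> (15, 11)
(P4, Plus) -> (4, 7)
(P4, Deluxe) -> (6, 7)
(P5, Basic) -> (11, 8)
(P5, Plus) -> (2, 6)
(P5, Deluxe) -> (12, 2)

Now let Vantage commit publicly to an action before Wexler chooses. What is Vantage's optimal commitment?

Wexler best-responds to each possible Vantage move:
- P1 → Wexler plays Basic (best of 7, 6, 2); Vantage gets 6.
- P2 → Wexler plays Basic (best of 15, 6, 5); Vantage gets 5.
- P3 → Wexler plays Deluxe (best of 2, 12, 15); Vantage gets 7.
- P4 → Wexler plays Basic (best of 11, 7, 7); Vantage gets 15.
- P5 → Wexler plays Basic (best of 8, 6, 2); Vantage gets 11.
Among 6, 5, 7, 15, 11, the best is 15 at P4. Subgame-perfect outcome: (P4, Basic) with payoffs (15, 11).

P4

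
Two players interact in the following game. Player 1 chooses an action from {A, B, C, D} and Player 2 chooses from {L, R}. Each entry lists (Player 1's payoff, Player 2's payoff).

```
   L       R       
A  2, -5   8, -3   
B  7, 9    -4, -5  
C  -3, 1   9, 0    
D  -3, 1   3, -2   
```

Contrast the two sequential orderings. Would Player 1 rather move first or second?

first

If Player 1 leads: Player 2's best replies are A→R, B→L, C→L, D→L; Player 1's induced payoffs 8, 7, -3, -3; outcome (A, R), payoffs (8, -3).
If Player 2 leads: Player 1's best replies are L→B, R→C; Player 2's induced payoffs 9, 0; outcome (B, L), payoffs (7, 9).
Player 1 gets 8 moving first and 7 moving second, so Player 1 prefers to move first.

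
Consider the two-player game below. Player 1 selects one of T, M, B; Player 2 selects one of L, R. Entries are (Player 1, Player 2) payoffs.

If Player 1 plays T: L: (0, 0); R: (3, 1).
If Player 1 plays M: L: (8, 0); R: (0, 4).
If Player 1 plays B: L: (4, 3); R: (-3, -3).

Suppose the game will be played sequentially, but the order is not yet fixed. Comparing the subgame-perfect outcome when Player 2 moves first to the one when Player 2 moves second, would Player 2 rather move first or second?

second

If Player 1 leads: Player 2's best replies are T→R, M→R, B→L; Player 1's induced payoffs 3, 0, 4; outcome (B, L), payoffs (4, 3).
If Player 2 leads: Player 1's best replies are L→M, R→T; Player 2's induced payoffs 0, 1; outcome (T, R), payoffs (3, 1).
Player 2 gets 1 moving first and 3 moving second, so Player 2 prefers to move second.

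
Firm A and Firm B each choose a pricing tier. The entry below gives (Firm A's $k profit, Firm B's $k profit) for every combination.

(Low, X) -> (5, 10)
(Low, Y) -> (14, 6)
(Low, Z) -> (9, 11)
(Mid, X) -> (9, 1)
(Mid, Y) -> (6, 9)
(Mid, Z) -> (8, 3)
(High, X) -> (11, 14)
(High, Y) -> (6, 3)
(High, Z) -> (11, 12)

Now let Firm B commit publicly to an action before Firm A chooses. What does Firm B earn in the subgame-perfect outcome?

14

Firm A best-responds to each possible Firm B move:
- X → Firm A plays High (best of 5, 9, 11); Firm B gets 14.
- Y → Firm A plays Low (best of 14, 6, 6); Firm B gets 6.
- Z → Firm A plays High (best of 9, 8, 11); Firm B gets 12.
Maximizing over 14, 6, 12, Firm B chooses X. Subgame-perfect outcome: (High, X) with payoffs (11, 14).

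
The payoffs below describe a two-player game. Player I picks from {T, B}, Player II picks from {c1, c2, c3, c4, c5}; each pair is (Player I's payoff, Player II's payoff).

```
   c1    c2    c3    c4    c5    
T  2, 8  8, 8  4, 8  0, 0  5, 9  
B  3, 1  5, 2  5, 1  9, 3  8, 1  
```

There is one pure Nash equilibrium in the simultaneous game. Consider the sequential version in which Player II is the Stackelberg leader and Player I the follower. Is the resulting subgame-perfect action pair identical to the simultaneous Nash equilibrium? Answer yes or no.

no

Work backward from Player I's decision.
- c1: Player I compares 2, 3 and picks B; Player II would get 1.
- c2: Player I compares 8, 5 and picks T; Player II would get 8.
- c3: Player I compares 4, 5 and picks B; Player II would get 1.
- c4: Player I compares 0, 9 and picks B; Player II would get 3.
- c5: Player I compares 5, 8 and picks B; Player II would get 1.
Player II's induced payoffs are 1, 8, 1, 3, 1, so Player II commits to c2. Subgame-perfect outcome: (T, c2) with payoffs (8, 8).
Under simultaneous play:
Player I's best replies: c1→B; c2→T; c3→B; c4→B; c5→B.
Player II's best replies: T→c5; B→c4.
The unique mutual best reply is (B, c4), giving (9, 3).
Sequential outcome (T, c2) differs from the Nash profile (B, c4).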